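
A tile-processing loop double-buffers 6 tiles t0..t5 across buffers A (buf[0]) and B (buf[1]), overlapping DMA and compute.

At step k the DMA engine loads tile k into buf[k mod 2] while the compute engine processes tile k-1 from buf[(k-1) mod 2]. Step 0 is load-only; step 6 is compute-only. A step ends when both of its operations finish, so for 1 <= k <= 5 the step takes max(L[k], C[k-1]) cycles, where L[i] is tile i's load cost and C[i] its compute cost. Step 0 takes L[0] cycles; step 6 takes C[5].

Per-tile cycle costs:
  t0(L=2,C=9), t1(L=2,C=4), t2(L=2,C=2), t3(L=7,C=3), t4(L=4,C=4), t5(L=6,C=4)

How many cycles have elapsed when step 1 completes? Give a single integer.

end_cycle[1] = 11

k=0 load=t0/2c comp=- wait=2 total=2
k=1 load=t1/2c comp=t0/9c wait=9 total=11
k=2 load=t2/2c comp=t1/4c wait=4 total=15
k=3 load=t3/7c comp=t2/2c wait=7 total=22
k=4 load=t4/4c comp=t3/3c wait=4 total=26
k=5 load=t5/6c comp=t4/4c wait=6 total=32
k=6 load=- comp=t5/4c wait=4 total=36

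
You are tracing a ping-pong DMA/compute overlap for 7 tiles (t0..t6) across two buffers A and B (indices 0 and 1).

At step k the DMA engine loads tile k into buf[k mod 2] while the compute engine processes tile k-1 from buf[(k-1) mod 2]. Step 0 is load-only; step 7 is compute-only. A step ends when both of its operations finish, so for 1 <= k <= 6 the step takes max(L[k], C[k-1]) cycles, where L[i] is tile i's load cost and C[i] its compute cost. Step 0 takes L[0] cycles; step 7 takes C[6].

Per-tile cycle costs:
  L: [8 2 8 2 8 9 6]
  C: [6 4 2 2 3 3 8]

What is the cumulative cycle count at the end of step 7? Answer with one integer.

end_cycle[7] = 55

  0. 8=8c; end=8; A:t0 B:-
  1. max(2,6)=6c; end=14; A:t0 B:t1
  2. max(8,4)=8c; end=22; A:t2 B:t1
  3. max(2,2)=2c; end=24; A:t2 B:t3
  4. max(8,2)=8c; end=32; A:t4 B:t3
  5. max(9,3)=9c; end=41; A:t4 B:t5
  6. max(6,3)=6c; end=47; A:t6 B:t5
  7. 8=8c; end=55; A:t6 B:t5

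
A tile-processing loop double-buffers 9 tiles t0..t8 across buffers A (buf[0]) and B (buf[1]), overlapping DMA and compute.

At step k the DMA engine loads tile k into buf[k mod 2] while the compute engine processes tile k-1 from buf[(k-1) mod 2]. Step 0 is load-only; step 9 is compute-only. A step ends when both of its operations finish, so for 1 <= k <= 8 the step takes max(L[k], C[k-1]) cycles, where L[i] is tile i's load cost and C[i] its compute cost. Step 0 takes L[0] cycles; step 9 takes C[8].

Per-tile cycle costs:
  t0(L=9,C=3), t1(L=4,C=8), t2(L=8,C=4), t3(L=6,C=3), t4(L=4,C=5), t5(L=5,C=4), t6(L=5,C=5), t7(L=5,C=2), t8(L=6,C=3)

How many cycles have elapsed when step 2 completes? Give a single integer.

step 0: L[0]=9 → dur=9, Σ=9 | A=load:t0 B=idle [load-only]
step 1: L[1]=4 C[0]=3 → dur=4, Σ=13 | A=compute:t0 B=load:t1 [load-bound]
step 2: L[2]=8 C[1]=8 → dur=8, Σ=21 | A=load:t2 B=compute:t1 [tied]
step 3: L[3]=6 C[2]=4 → dur=6, Σ=27 | A=compute:t2 B=load:t3 [load-bound]
step 4: L[4]=4 C[3]=3 → dur=4, Σ=31 | A=load:t4 B=compute:t3 [load-bound]
step 5: L[5]=5 C[4]=5 → dur=5, Σ=36 | A=compute:t4 B=load:t5 [tied]
step 6: L[6]=5 C[5]=4 → dur=5, Σ=41 | A=load:t6 B=compute:t5 [load-bound]
step 7: L[7]=5 C[6]=5 → dur=5, Σ=46 | A=compute:t6 B=load:t7 [tied]
step 8: L[8]=6 C[7]=2 → dur=6, Σ=52 | A=load:t8 B=compute:t7 [load-bound]
step 9: C[8]=3 → dur=3, Σ=55 | A=compute:t8 B=idle [compute-only]

end_cycle[2] = 21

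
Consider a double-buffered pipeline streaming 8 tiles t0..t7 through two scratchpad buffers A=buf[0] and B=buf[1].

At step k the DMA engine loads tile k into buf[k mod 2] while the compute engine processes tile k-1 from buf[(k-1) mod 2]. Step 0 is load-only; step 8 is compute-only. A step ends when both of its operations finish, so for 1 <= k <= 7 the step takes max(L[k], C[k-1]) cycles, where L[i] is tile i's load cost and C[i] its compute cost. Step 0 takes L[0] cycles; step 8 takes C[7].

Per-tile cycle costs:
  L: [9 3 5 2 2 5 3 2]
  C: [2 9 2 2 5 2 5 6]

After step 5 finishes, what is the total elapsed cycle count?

k=0 load=t0/9c comp=- wait=9 total=9
k=1 load=t1/3c comp=t0/2c wait=3 total=12
k=2 load=t2/5c comp=t1/9c wait=9 total=21
k=3 load=t3/2c comp=t2/2c wait=2 total=23
k=4 load=t4/2c comp=t3/2c wait=2 total=25
k=5 load=t5/5c comp=t4/5c wait=5 total=30
k=6 load=t6/3c comp=t5/2c wait=3 total=33
k=7 load=t7/2c comp=t6/5c wait=5 total=38
k=8 load=- comp=t7/6c wait=6 total=44

end_cycle[5] = 30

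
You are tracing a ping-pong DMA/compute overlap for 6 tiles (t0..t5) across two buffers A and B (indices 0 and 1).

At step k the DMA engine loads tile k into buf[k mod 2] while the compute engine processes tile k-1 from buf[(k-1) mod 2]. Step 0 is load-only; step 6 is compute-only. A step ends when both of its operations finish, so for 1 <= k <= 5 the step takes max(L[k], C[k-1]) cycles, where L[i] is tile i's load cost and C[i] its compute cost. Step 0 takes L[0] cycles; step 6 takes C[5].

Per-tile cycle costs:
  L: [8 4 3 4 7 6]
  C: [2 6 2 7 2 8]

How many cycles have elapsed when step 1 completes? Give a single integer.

k=0 load=t0/8c comp=- wait=8 total=8
k=1 load=t1/4c comp=t0/2c wait=4 total=12
k=2 load=t2/3c comp=t1/6c wait=6 total=18
k=3 load=t3/4c comp=t2/2c wait=4 total=22
k=4 load=t4/7c comp=t3/7c wait=7 total=29
k=5 load=t5/6c comp=t4/2c wait=6 total=35
k=6 load=- comp=t5/8c wait=8 total=43

end_cycle[1] = 12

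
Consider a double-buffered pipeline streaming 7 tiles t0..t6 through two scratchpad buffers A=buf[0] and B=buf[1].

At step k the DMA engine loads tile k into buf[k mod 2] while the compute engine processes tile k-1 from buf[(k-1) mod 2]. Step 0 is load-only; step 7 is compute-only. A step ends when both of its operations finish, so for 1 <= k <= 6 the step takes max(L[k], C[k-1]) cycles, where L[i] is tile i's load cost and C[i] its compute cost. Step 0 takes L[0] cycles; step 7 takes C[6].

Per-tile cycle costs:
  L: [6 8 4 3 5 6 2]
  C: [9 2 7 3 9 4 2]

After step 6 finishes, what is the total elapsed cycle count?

[0] DMA t0→A (6c) ∥ CU idle ⇒ 6c, clock 6
[1] DMA t1→B (8c) ∥ CU A:t0 (9c) ⇒ 9c, clock 15
[2] DMA t2→A (4c) ∥ CU B:t1 (2c) ⇒ 4c, clock 19
[3] DMA t3→B (3c) ∥ CU A:t2 (7c) ⇒ 7c, clock 26
[4] DMA t4→A (5c) ∥ CU B:t3 (3c) ⇒ 5c, clock 31
[5] DMA t5→B (6c) ∥ CU A:t4 (9c) ⇒ 9c, clock 40
[6] DMA t6→A (2c) ∥ CU B:t5 (4c) ⇒ 4c, clock 44
[7] DMA idle ∥ CU A:t6 (2c) ⇒ 2c, clock 46

end_cycle[6] = 44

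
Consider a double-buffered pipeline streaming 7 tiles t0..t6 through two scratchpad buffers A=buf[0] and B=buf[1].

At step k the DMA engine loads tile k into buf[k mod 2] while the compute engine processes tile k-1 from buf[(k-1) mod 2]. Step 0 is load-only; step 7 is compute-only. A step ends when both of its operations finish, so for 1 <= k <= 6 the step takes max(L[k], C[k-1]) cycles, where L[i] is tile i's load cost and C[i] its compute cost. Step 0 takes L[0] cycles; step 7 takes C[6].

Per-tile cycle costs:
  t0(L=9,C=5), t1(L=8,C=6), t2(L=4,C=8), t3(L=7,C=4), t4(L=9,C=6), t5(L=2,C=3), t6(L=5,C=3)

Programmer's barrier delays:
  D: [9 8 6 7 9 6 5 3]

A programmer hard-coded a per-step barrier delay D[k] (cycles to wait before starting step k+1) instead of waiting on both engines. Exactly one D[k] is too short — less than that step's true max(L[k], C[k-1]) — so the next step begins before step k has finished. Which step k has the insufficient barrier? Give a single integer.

hazard at step 3

step 0: need L[0]=9 = 9; D[0]=9 ok
step 1: need max(L[1]=8,C[0]=5) = 8; D[1]=8 ok
step 2: need max(L[2]=4,C[1]=6) = 6; D[2]=6 ok
step 3: need max(L[3]=7,C[2]=8) = 8; D[3]=7 SHORT
step 4: need max(L[4]=9,C[3]=4) = 9; D[4]=9 ok
step 5: need max(L[5]=2,C[4]=6) = 6; D[5]=6 ok
step 6: need max(L[6]=5,C[5]=3) = 5; D[6]=5 ok
step 7: need C[6]=3 = 3; D[7]=3 ok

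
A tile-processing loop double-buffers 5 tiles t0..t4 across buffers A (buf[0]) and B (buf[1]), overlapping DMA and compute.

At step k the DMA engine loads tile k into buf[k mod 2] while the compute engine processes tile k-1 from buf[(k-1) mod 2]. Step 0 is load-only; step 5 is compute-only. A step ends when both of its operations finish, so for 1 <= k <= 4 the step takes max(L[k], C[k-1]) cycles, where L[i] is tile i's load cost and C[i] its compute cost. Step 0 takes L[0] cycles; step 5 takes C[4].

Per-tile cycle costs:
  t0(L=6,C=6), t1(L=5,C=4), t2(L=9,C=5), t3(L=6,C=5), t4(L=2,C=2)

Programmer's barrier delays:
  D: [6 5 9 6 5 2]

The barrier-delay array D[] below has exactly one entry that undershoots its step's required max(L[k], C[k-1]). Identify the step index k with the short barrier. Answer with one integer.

step 0: need L[0]=6 = 6; D[0]=6 ok
step 1: need max(L[1]=5,C[0]=6) = 6; D[1]=5 SHORT
step 2: need max(L[2]=9,C[1]=4) = 9; D[2]=9 ok
step 3: need max(L[3]=6,C[2]=5) = 6; D[3]=6 ok
step 4: need max(L[4]=2,C[3]=5) = 5; D[4]=5 ok
step 5: need C[4]=2 = 2; D[5]=2 ok

hazard at step 1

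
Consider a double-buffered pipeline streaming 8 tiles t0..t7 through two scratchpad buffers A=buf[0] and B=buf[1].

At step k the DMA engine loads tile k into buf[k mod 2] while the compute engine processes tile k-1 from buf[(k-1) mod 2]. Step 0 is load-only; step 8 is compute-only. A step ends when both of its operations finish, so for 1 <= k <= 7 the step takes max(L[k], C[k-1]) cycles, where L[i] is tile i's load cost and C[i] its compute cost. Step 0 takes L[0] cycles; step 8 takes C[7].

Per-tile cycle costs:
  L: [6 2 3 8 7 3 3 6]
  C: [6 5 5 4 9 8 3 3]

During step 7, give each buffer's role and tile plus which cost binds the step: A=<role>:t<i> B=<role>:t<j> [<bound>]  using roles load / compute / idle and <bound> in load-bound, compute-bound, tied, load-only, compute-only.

step 7: A=compute:t6 B=load:t7 [load-bound]

  0. 6=6c; end=6; A:t0 B:-
  1. max(2,6)=6c; end=12; A:t0 B:t1
  2. max(3,5)=5c; end=17; A:t2 B:t1
  3. max(8,5)=8c; end=25; A:t2 B:t3
  4. max(7,4)=7c; end=32; A:t4 B:t3
  5. max(3,9)=9c; end=41; A:t4 B:t5
  6. max(3,8)=8c; end=49; A:t6 B:t5
  7. max(6,3)=6c; end=55; A:t6 B:t7
  8. 3=3c; end=58; A:t6 B:t7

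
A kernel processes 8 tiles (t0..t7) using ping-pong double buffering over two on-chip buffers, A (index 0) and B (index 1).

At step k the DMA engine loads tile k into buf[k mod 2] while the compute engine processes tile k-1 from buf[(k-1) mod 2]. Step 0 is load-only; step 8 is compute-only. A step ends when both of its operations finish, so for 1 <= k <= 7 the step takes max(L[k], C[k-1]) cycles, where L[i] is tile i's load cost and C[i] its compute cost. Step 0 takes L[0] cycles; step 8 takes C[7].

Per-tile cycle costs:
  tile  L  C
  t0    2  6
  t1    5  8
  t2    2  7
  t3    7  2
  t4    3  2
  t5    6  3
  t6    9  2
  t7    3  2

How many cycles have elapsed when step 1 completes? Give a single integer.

end_cycle[1] = 8

  0. 2=2c; end=2; A:t0 B:-
  1. max(5,6)=6c; end=8; A:t0 B:t1
  2. max(2,8)=8c; end=16; A:t2 B:t1
  3. max(7,7)=7c; end=23; A:t2 B:t3
  4. max(3,2)=3c; end=26; A:t4 B:t3
  5. max(6,2)=6c; end=32; A:t4 B:t5
  6. max(9,3)=9c; end=41; A:t6 B:t5
  7. max(3,2)=3c; end=44; A:t6 B:t7
  8. 2=2c; end=46; A:t6 B:t7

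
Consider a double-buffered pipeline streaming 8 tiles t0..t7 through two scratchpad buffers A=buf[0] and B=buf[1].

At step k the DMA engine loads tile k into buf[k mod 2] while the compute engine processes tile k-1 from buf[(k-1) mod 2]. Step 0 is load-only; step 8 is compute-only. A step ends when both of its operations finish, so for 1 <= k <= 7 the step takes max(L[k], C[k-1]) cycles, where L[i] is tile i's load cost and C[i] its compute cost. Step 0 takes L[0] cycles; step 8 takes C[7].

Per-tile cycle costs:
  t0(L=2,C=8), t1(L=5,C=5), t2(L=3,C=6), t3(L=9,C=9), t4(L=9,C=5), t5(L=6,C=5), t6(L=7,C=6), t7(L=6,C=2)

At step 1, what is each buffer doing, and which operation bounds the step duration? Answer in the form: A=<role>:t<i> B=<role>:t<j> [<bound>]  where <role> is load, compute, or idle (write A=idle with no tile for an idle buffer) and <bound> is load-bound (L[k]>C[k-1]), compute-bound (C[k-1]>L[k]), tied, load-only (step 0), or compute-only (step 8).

step 1: A=compute:t0 B=load:t1 [compute-bound]

step 0: L[0]=2 → dur=2, Σ=2 | A=load:t0 B=idle [load-only]
step 1: L[1]=5 C[0]=8 → dur=8, Σ=10 | A=compute:t0 B=load:t1 [compute-bound]
step 2: L[2]=3 C[1]=5 → dur=5, Σ=15 | A=load:t2 B=compute:t1 [compute-bound]
step 3: L[3]=9 C[2]=6 → dur=9, Σ=24 | A=compute:t2 B=load:t3 [load-bound]
step 4: L[4]=9 C[3]=9 → dur=9, Σ=33 | A=load:t4 B=compute:t3 [tied]
step 5: L[5]=6 C[4]=5 → dur=6, Σ=39 | A=compute:t4 B=load:t5 [load-bound]
step 6: L[6]=7 C[5]=5 → dur=7, Σ=46 | A=load:t6 B=compute:t5 [load-bound]
step 7: L[7]=6 C[6]=6 → dur=6, Σ=52 | A=compute:t6 B=load:t7 [tied]
step 8: C[7]=2 → dur=2, Σ=54 | A=idle B=compute:t7 [compute-only]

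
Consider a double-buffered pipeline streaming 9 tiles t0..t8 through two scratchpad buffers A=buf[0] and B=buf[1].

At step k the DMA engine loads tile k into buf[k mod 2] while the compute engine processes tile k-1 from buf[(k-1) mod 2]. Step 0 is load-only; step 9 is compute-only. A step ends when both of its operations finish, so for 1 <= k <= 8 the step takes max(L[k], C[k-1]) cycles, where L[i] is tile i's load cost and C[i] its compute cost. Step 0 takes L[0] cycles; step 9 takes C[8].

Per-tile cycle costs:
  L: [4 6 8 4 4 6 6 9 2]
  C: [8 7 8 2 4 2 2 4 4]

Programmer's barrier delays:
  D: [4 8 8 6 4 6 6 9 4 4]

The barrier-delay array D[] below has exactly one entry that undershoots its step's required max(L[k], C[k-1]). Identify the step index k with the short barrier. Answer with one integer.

[0] required=L[0]=4=4 vs D=4 ok
[1] required=max(L[1]=6,C[0]=8)=8 vs D=8 ok
[2] required=max(L[2]=8,C[1]=7)=8 vs D=8 ok
[3] required=max(L[3]=4,C[2]=8)=8 vs D=6 SHORT
[4] required=max(L[4]=4,C[3]=2)=4 vs D=4 ok
[5] required=max(L[5]=6,C[4]=4)=6 vs D=6 ok
[6] required=max(L[6]=6,C[5]=2)=6 vs D=6 ok
[7] required=max(L[7]=9,C[6]=2)=9 vs D=9 ok
[8] required=max(L[8]=2,C[7]=4)=4 vs D=4 ok
[9] required=C[8]=4=4 vs D=4 ok

hazard at step 3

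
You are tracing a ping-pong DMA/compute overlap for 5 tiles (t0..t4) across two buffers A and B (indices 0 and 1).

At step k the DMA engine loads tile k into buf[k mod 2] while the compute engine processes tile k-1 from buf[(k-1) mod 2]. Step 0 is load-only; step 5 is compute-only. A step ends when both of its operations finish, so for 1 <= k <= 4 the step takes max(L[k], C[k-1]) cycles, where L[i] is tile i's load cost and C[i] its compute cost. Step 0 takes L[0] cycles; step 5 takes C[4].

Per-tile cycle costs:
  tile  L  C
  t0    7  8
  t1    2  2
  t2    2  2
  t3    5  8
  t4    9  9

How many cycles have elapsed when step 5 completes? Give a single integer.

step 0: L[0]=7 → dur=7, Σ=7 | A=load:t0 B=idle [load-only]
step 1: L[1]=2 C[0]=8 → dur=8, Σ=15 | A=compute:t0 B=load:t1 [compute-bound]
step 2: L[2]=2 C[1]=2 → dur=2, Σ=17 | A=load:t2 B=compute:t1 [tied]
step 3: L[3]=5 C[2]=2 → dur=5, Σ=22 | A=compute:t2 B=load:t3 [load-bound]
step 4: L[4]=9 C[3]=8 → dur=9, Σ=31 | A=load:t4 B=compute:t3 [load-bound]
step 5: C[4]=9 → dur=9, Σ=40 | A=compute:t4 B=idle [compute-only]

end_cycle[5] = 40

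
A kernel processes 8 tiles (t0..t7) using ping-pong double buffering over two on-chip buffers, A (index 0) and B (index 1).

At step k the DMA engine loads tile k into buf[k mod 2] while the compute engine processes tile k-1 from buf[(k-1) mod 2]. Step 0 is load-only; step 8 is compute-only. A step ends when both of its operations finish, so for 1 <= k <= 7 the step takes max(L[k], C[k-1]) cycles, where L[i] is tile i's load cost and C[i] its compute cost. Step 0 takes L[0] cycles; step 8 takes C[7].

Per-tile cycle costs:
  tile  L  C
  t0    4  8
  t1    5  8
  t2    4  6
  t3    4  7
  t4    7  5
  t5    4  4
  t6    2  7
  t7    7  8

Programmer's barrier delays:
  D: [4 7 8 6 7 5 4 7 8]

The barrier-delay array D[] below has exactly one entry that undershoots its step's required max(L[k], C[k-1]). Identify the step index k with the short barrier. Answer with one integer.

k=0 barrier L[0]=4→4c, D[0]=4 ok
k=1 barrier max(L[1]=5,C[0]=8)→8c, D[1]=7 SHORT
k=2 barrier max(L[2]=4,C[1]=8)→8c, D[2]=8 ok
k=3 barrier max(L[3]=4,C[2]=6)→6c, D[3]=6 ok
k=4 barrier max(L[4]=7,C[3]=7)→7c, D[4]=7 ok
k=5 barrier max(L[5]=4,C[4]=5)→5c, D[5]=5 ok
k=6 barrier max(L[6]=2,C[5]=4)→4c, D[6]=4 ok
k=7 barrier max(L[7]=7,C[6]=7)→7c, D[7]=7 ok
k=8 barrier C[7]=8→8c, D[8]=8 ok

hazard at step 1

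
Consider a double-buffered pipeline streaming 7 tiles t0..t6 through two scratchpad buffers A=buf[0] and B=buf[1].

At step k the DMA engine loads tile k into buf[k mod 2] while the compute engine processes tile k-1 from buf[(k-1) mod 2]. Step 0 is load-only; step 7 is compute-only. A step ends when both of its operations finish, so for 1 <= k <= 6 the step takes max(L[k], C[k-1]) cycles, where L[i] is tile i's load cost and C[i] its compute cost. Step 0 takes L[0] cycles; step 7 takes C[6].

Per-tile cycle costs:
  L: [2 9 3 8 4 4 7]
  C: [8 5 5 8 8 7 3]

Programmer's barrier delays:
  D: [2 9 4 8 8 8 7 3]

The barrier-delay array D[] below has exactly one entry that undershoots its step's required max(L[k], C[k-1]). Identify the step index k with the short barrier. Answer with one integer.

[0] required=L[0]=2=2 vs D=2 ok
[1] required=max(L[1]=9,C[0]=8)=9 vs D=9 ok
[2] required=max(L[2]=3,C[1]=5)=5 vs D=4 SHORT
[3] required=max(L[3]=8,C[2]=5)=8 vs D=8 ok
[4] required=max(L[4]=4,C[3]=8)=8 vs D=8 ok
[5] required=max(L[5]=4,C[4]=8)=8 vs D=8 ok
[6] required=max(L[6]=7,C[5]=7)=7 vs D=7 ok
[7] required=C[6]=3=3 vs D=3 ok

hazard at step 2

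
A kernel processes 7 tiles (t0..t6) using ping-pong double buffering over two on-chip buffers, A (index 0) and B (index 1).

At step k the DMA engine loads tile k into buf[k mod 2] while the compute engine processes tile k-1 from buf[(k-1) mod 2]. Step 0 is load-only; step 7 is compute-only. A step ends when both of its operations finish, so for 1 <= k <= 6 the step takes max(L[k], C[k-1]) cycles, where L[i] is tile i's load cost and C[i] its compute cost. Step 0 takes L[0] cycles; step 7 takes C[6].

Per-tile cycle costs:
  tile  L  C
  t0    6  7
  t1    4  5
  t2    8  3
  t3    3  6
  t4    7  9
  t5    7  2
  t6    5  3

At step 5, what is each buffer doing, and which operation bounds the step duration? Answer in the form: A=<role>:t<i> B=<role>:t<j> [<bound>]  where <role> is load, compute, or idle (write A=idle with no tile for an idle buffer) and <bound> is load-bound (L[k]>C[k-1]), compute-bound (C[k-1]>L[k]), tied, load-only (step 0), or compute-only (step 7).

step 0: L[0]=6 → dur=6, Σ=6 | A=load:t0 B=idle [load-only]
step 1: L[1]=4 C[0]=7 → dur=7, Σ=13 | A=compute:t0 B=load:t1 [compute-bound]
step 2: L[2]=8 C[1]=5 → dur=8, Σ=21 | A=load:t2 B=compute:t1 [load-bound]
step 3: L[3]=3 C[2]=3 → dur=3, Σ=24 | A=compute:t2 B=load:t3 [tied]
step 4: L[4]=7 C[3]=6 → dur=7, Σ=31 | A=load:t4 B=compute:t3 [load-bound]
step 5: L[5]=7 C[4]=9 → dur=9, Σ=40 | A=compute:t4 B=load:t5 [compute-bound]
step 6: L[6]=5 C[5]=2 → dur=5, Σ=45 | A=load:t6 B=compute:t5 [load-bound]
step 7: C[6]=3 → dur=3, Σ=48 | A=compute:t6 B=idle [compute-only]

step 5: A=compute:t4 B=load:t5 [compute-bound]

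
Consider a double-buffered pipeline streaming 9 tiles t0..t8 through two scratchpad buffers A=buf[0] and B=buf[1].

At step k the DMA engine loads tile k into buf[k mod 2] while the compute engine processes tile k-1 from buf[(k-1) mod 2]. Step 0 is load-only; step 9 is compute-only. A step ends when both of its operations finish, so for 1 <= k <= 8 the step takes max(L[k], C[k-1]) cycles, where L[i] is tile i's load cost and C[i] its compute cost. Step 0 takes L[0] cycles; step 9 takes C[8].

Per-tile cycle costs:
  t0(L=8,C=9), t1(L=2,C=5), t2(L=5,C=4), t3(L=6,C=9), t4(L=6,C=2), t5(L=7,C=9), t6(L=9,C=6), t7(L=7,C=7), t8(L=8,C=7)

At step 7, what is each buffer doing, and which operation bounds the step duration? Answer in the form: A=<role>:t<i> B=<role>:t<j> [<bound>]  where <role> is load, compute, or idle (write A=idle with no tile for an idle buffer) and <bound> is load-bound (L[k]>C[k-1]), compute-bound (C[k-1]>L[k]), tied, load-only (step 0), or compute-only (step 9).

step 7: A=compute:t6 B=load:t7 [load-bound]

[0] DMA t0→A (8c) ∥ CU idle ⇒ 8c, clock 8
[1] DMA t1→B (2c) ∥ CU A:t0 (9c) ⇒ 9c, clock 17
[2] DMA t2→A (5c) ∥ CU B:t1 (5c) ⇒ 5c, clock 22
[3] DMA t3→B (6c) ∥ CU A:t2 (4c) ⇒ 6c, clock 28
[4] DMA t4→A (6c) ∥ CU B:t3 (9c) ⇒ 9c, clock 37
[5] DMA t5→B (7c) ∥ CU A:t4 (2c) ⇒ 7c, clock 44
[6] DMA t6→A (9c) ∥ CU B:t5 (9c) ⇒ 9c, clock 53
[7] DMA t7→B (7c) ∥ CU A:t6 (6c) ⇒ 7c, clock 60
[8] DMA t8→A (8c) ∥ CU B:t7 (7c) ⇒ 8c, clock 68
[9] DMA idle ∥ CU A:t8 (7c) ⇒ 7c, clock 75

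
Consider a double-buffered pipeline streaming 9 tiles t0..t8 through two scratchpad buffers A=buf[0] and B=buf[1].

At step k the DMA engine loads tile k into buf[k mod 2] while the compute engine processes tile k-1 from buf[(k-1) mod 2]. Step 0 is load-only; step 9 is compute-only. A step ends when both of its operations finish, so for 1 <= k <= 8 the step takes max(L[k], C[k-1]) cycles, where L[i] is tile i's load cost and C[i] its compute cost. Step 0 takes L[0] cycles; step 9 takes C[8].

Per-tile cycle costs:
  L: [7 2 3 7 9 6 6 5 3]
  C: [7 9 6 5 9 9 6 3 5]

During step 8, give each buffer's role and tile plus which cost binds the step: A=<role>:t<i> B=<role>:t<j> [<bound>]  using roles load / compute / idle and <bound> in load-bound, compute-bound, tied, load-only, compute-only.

k=0 load=t0/7c comp=- wait=7 total=7
k=1 load=t1/2c comp=t0/7c wait=7 total=14
k=2 load=t2/3c comp=t1/9c wait=9 total=23
k=3 load=t3/7c comp=t2/6c wait=7 total=30
k=4 load=t4/9c comp=t3/5c wait=9 total=39
k=5 load=t5/6c comp=t4/9c wait=9 total=48
k=6 load=t6/6c comp=t5/9c wait=9 total=57
k=7 load=t7/5c comp=t6/6c wait=6 total=63
k=8 load=t8/3c comp=t7/3c wait=3 total=66
k=9 load=- comp=t8/5c wait=5 total=71

step 8: A=load:t8 B=compute:t7 [tied]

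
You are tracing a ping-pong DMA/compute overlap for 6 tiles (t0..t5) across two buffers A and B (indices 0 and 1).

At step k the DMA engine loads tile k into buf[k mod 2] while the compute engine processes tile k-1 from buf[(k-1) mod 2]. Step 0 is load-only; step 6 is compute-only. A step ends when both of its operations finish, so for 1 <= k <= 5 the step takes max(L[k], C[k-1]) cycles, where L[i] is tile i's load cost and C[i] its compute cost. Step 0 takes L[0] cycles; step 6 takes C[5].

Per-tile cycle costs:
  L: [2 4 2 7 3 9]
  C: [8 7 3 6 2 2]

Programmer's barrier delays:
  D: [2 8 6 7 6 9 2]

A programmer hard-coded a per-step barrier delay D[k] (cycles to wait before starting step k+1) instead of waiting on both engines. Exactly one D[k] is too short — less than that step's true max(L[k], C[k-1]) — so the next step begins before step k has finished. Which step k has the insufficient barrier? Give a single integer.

hazard at step 2

k=0 barrier L[0]=2→2c, D[0]=2 ok
k=1 barrier max(L[1]=4,C[0]=8)→8c, D[1]=8 ok
k=2 barrier max(L[2]=2,C[1]=7)→7c, D[2]=6 SHORT
k=3 barrier max(L[3]=7,C[2]=3)→7c, D[3]=7 ok
k=4 barrier max(L[4]=3,C[3]=6)→6c, D[4]=6 ok
k=5 barrier max(L[5]=9,C[4]=2)→9c, D[5]=9 ok
k=6 barrier C[5]=2→2c, D[6]=2 ok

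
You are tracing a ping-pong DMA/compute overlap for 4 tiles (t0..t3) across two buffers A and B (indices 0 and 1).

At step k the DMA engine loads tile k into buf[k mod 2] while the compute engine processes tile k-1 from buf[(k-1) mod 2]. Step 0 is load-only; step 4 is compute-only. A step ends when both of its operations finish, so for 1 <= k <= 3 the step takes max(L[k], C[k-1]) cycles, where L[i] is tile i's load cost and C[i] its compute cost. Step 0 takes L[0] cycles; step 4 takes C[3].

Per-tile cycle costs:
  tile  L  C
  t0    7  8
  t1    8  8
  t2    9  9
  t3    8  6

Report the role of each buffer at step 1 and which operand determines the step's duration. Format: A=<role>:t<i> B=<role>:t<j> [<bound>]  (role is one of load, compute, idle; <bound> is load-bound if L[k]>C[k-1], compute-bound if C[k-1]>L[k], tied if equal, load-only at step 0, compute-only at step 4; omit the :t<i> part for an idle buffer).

step 1: A=compute:t0 B=load:t1 [tied]

  0. 7=7c; end=7; A:t0 B:-
  1. max(8,8)=8c; end=15; A:t0 B:t1
  2. max(9,8)=9c; end=24; A:t2 B:t1
  3. max(8,9)=9c; end=33; A:t2 B:t3
  4. 6=6c; end=39; A:t2 B:t3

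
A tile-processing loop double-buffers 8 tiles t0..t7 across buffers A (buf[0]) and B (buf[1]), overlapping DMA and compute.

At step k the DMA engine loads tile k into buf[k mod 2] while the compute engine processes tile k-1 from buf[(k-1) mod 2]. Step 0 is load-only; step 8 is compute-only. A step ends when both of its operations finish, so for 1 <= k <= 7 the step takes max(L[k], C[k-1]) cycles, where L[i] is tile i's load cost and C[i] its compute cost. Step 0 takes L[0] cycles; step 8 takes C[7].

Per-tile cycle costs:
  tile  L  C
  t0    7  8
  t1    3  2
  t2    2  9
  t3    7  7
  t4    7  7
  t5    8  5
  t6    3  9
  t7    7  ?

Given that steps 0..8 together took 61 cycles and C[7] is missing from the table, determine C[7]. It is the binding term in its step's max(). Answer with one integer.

step 0 = dur = L[0]=7 = 7
step 1 = dur = max(L[1]=3, C[0]=8) = 8
step 2 = dur = max(L[2]=2, C[1]=2) = 2
step 3 = dur = max(L[3]=7, C[2]=9) = 9
step 4 = dur = max(L[4]=7, C[3]=7) = 7
step 5 = dur = max(L[5]=8, C[4]=7) = 8
step 6 = dur = max(L[6]=3, C[5]=5) = 5
step 7 = dur = max(L[7]=7, C[6]=9) = 9
step 8 = dur = C[7]=? = C[7]  (unknown; binding)
sum of known step durations = 55
dur[8] = total - known = 61 - 55 = 6
C[7] is the binding max in step 8, so C[7] = dur[8] = 6

C[7] = 6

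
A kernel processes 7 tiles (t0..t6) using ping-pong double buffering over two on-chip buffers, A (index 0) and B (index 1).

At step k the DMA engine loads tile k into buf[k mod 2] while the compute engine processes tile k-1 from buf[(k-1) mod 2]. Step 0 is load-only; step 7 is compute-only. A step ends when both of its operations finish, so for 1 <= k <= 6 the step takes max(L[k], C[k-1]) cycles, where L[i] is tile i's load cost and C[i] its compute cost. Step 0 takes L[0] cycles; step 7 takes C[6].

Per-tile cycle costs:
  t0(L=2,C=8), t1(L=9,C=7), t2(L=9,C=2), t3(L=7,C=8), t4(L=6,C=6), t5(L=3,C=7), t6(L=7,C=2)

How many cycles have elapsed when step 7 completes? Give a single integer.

end_cycle[7] = 50

k=0 load=t0/2c comp=- wait=2 total=2
k=1 load=t1/9c comp=t0/8c wait=9 total=11
k=2 load=t2/9c comp=t1/7c wait=9 total=20
k=3 load=t3/7c comp=t2/2c wait=7 total=27
k=4 load=t4/6c comp=t3/8c wait=8 total=35
k=5 load=t5/3c comp=t4/6c wait=6 total=41
k=6 load=t6/7c comp=t5/7c wait=7 total=48
k=7 load=- comp=t6/2c wait=2 total=50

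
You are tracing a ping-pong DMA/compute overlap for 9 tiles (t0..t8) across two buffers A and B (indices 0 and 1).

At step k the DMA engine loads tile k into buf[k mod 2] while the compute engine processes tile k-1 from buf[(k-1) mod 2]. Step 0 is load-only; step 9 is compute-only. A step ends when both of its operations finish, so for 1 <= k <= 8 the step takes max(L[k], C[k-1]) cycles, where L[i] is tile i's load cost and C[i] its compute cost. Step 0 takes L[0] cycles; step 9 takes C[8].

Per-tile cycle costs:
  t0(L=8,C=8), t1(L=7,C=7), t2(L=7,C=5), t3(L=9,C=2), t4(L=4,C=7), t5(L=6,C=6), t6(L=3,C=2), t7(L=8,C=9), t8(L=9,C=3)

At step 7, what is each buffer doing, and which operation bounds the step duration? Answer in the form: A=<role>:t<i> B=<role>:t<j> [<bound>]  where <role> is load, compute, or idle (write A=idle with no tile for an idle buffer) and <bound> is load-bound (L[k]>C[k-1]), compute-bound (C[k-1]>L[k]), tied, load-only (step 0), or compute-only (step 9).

step 0: L[0]=8 → dur=8, Σ=8 | A=load:t0 B=idle [load-only]
step 1: L[1]=7 C[0]=8 → dur=8, Σ=16 | A=compute:t0 B=load:t1 [compute-bound]
step 2: L[2]=7 C[1]=7 → dur=7, Σ=23 | A=load:t2 B=compute:t1 [tied]
step 3: L[3]=9 C[2]=5 → dur=9, Σ=32 | A=compute:t2 B=load:t3 [load-bound]
step 4: L[4]=4 C[3]=2 → dur=4, Σ=36 | A=load:t4 B=compute:t3 [load-bound]
step 5: L[5]=6 C[4]=7 → dur=7, Σ=43 | A=compute:t4 B=load:t5 [compute-bound]
step 6: L[6]=3 C[5]=6 → dur=6, Σ=49 | A=load:t6 B=compute:t5 [compute-bound]
step 7: L[7]=8 C[6]=2 → dur=8, Σ=57 | A=compute:t6 B=load:t7 [load-bound]
step 8: L[8]=9 C[7]=9 → dur=9, Σ=66 | A=load:t8 B=compute:t7 [tied]
step 9: C[8]=3 → dur=3, Σ=69 | A=compute:t8 B=idle [compute-only]

step 7: A=compute:t6 B=load:t7 [load-bound]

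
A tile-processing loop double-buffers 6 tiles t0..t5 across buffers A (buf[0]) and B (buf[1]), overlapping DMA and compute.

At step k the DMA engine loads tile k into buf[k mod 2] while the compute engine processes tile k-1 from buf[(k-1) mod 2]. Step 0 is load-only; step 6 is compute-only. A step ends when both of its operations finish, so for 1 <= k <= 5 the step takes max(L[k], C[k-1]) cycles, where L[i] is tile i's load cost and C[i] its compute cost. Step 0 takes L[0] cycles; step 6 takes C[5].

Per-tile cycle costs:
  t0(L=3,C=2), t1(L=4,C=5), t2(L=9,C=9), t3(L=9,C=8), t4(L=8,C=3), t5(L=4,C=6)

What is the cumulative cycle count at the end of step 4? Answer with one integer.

step 0: L[0]=3 → dur=3, Σ=3 | A=load:t0 B=idle [load-only]
step 1: L[1]=4 C[0]=2 → dur=4, Σ=7 | A=compute:t0 B=load:t1 [load-bound]
step 2: L[2]=9 C[1]=5 → dur=9, Σ=16 | A=load:t2 B=compute:t1 [load-bound]
step 3: L[3]=9 C[2]=9 → dur=9, Σ=25 | A=compute:t2 B=load:t3 [tied]
step 4: L[4]=8 C[3]=8 → dur=8, Σ=33 | A=load:t4 B=compute:t3 [tied]
step 5: L[5]=4 C[4]=3 → dur=4, Σ=37 | A=compute:t4 B=load:t5 [load-bound]
step 6: C[5]=6 → dur=6, Σ=43 | A=idle B=compute:t5 [compute-only]

end_cycle[4] = 33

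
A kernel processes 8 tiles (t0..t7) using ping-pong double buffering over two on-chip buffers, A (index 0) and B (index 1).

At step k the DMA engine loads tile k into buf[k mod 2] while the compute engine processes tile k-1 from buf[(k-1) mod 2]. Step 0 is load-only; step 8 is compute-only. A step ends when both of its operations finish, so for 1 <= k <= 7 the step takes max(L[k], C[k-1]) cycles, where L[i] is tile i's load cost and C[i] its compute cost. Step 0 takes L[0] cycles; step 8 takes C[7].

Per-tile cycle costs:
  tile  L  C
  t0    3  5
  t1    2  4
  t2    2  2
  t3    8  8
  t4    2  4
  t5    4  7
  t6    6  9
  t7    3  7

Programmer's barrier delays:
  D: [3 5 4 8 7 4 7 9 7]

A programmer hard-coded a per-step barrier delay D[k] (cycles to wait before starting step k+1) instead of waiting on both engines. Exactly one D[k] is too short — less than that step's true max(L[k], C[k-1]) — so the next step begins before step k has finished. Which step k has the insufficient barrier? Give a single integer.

step 0: need L[0]=3 = 3; D[0]=3 ok
step 1: need max(L[1]=2,C[0]=5) = 5; D[1]=5 ok
step 2: need max(L[2]=2,C[1]=4) = 4; D[2]=4 ok
step 3: need max(L[3]=8,C[2]=2) = 8; D[3]=8 ok
step 4: need max(L[4]=2,C[3]=8) = 8; D[4]=7 SHORT
step 5: need max(L[5]=4,C[4]=4) = 4; D[5]=4 ok
step 6: need max(L[6]=6,C[5]=7) = 7; D[6]=7 ok
step 7: need max(L[7]=3,C[6]=9) = 9; D[7]=9 ok
step 8: need C[7]=7 = 7; D[8]=7 ok

hazard at step 4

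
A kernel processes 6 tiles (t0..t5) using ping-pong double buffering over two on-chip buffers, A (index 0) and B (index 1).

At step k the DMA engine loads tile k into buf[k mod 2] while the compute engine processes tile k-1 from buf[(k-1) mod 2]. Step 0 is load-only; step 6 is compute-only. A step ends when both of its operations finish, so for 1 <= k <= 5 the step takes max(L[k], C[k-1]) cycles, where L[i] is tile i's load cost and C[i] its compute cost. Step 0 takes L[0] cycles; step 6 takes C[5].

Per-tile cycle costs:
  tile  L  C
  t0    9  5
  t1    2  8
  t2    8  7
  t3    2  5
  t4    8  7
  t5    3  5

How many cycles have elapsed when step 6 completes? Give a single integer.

[0] DMA t0→A (9c) ∥ CU idle ⇒ 9c, clock 9
[1] DMA t1→B (2c) ∥ CU A:t0 (5c) ⇒ 5c, clock 14
[2] DMA t2→A (8c) ∥ CU B:t1 (8c) ⇒ 8c, clock 22
[3] DMA t3→B (2c) ∥ CU A:t2 (7c) ⇒ 7c, clock 29
[4] DMA t4→A (8c) ∥ CU B:t3 (5c) ⇒ 8c, clock 37
[5] DMA t5→B (3c) ∥ CU A:t4 (7c) ⇒ 7c, clock 44
[6] DMA idle ∥ CU B:t5 (5c) ⇒ 5c, clock 49

end_cycle[6] = 49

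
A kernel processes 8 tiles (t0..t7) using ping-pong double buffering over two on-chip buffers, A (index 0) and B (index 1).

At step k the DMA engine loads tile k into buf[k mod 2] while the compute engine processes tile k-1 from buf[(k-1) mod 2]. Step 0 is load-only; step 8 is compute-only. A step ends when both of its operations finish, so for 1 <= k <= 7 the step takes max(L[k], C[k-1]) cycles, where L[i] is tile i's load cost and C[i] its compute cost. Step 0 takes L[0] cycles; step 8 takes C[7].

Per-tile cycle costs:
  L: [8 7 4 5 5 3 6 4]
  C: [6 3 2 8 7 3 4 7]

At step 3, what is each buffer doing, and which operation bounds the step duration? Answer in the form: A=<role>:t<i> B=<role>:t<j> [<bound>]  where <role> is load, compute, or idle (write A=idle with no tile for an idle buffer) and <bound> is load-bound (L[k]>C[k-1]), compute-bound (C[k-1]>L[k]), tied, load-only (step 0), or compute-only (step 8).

step 3: A=compute:t2 B=load:t3 [load-bound]

  0. 8=8c; end=8; A:t0 B:-
  1. max(7,6)=7c; end=15; A:t0 B:t1
  2. max(4,3)=4c; end=19; A:t2 B:t1
  3. max(5,2)=5c; end=24; A:t2 B:t3
  4. max(5,8)=8c; end=32; A:t4 B:t3
  5. max(3,7)=7c; end=39; A:t4 B:t5
  6. max(6,3)=6c; end=45; A:t6 B:t5
  7. max(4,4)=4c; end=49; A:t6 B:t7
  8. 7=7c; end=56; A:t6 B:t7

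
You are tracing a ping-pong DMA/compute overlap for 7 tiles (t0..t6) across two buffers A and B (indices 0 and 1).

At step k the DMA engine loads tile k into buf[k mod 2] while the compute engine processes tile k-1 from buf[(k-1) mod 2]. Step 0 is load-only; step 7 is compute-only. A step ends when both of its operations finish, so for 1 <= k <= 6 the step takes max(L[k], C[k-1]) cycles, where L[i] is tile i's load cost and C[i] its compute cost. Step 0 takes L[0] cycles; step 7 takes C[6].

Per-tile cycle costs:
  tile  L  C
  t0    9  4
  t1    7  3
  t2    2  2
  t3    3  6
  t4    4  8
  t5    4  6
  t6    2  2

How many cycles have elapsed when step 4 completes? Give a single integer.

step 0: L[0]=9 → dur=9, Σ=9 | A=load:t0 B=idle [load-only]
step 1: L[1]=7 C[0]=4 → dur=7, Σ=16 | A=compute:t0 B=load:t1 [load-bound]
step 2: L[2]=2 C[1]=3 → dur=3, Σ=19 | A=load:t2 B=compute:t1 [compute-bound]
step 3: L[3]=3 C[2]=2 → dur=3, Σ=22 | A=compute:t2 B=load:t3 [load-bound]
step 4: L[4]=4 C[3]=6 → dur=6, Σ=28 | A=load:t4 B=compute:t3 [compute-bound]
step 5: L[5]=4 C[4]=8 → dur=8, Σ=36 | A=compute:t4 B=load:t5 [compute-bound]
step 6: L[6]=2 C[5]=6 → dur=6, Σ=42 | A=load:t6 B=compute:t5 [compute-bound]
step 7: C[6]=2 → dur=2, Σ=44 | A=compute:t6 B=idle [compute-only]

end_cycle[4] = 28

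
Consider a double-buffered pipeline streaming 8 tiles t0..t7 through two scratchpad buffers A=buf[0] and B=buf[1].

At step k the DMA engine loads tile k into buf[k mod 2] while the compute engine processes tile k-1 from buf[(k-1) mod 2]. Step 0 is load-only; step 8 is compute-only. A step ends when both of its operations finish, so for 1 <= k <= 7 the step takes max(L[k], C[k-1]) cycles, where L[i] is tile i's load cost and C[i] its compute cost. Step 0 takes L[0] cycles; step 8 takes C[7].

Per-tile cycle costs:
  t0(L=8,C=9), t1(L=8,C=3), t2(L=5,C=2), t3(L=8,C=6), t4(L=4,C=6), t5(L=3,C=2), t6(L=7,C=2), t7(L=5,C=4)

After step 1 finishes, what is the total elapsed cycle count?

end_cycle[1] = 17

[0] DMA t0→A (8c) ∥ CU idle ⇒ 8c, clock 8
[1] DMA t1→B (8c) ∥ CU A:t0 (9c) ⇒ 9c, clock 17
[2] DMA t2→A (5c) ∥ CU B:t1 (3c) ⇒ 5c, clock 22
[3] DMA t3→B (8c) ∥ CU A:t2 (2c) ⇒ 8c, clock 30
[4] DMA t4→A (4c) ∥ CU B:t3 (6c) ⇒ 6c, clock 36
[5] DMA t5→B (3c) ∥ CU A:t4 (6c) ⇒ 6c, clock 42
[6] DMA t6→A (7c) ∥ CU B:t5 (2c) ⇒ 7c, clock 49
[7] DMA t7→B (5c) ∥ CU A:t6 (2c) ⇒ 5c, clock 54
[8] DMA idle ∥ CU B:t7 (4c) ⇒ 4c, clock 58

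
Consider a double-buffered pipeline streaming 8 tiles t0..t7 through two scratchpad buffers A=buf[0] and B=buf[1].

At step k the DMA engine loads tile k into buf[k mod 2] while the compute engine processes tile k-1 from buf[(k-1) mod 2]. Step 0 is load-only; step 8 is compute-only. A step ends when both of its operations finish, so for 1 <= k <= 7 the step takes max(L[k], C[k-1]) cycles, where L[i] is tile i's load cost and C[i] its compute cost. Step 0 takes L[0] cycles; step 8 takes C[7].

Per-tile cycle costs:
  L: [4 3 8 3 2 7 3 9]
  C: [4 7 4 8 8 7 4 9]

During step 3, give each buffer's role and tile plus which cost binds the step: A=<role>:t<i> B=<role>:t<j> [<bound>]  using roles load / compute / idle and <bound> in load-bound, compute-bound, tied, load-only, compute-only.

step 3: A=compute:t2 B=load:t3 [compute-bound]

step 0: L[0]=4 → dur=4, Σ=4 | A=load:t0 B=idle [load-only]
step 1: L[1]=3 C[0]=4 → dur=4, Σ=8 | A=compute:t0 B=load:t1 [compute-bound]
step 2: L[2]=8 C[1]=7 → dur=8, Σ=16 | A=load:t2 B=compute:t1 [load-bound]
step 3: L[3]=3 C[2]=4 → dur=4, Σ=20 | A=compute:t2 B=load:t3 [compute-bound]
step 4: L[4]=2 C[3]=8 → dur=8, Σ=28 | A=load:t4 B=compute:t3 [compute-bound]
step 5: L[5]=7 C[4]=8 → dur=8, Σ=36 | A=compute:t4 B=load:t5 [compute-bound]
step 6: L[6]=3 C[5]=7 → dur=7, Σ=43 | A=load:t6 B=compute:t5 [compute-bound]
step 7: L[7]=9 C[6]=4 → dur=9, Σ=52 | A=compute:t6 B=load:t7 [load-bound]
step 8: C[7]=9 → dur=9, Σ=61 | A=idle B=compute:t7 [compute-only]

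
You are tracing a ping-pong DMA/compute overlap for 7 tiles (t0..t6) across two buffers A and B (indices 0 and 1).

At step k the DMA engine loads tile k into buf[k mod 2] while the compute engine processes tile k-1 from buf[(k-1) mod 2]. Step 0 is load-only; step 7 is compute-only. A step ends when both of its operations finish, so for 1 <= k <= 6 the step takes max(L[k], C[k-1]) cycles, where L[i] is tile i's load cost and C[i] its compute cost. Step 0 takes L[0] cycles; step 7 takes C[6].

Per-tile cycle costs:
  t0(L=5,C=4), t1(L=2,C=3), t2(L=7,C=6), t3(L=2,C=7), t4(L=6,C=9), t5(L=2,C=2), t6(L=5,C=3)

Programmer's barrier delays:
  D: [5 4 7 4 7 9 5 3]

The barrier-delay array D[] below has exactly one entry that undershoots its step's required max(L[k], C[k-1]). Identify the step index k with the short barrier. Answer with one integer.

hazard at step 3

step 0: need L[0]=5 = 5; D[0]=5 ok
step 1: need max(L[1]=2,C[0]=4) = 4; D[1]=4 ok
step 2: need max(L[2]=7,C[1]=3) = 7; D[2]=7 ok
step 3: need max(L[3]=2,C[2]=6) = 6; D[3]=4 SHORT
step 4: need max(L[4]=6,C[3]=7) = 7; D[4]=7 ok
step 5: need max(L[5]=2,C[4]=9) = 9; D[5]=9 ok
step 6: need max(L[6]=5,C[5]=2) = 5; D[6]=5 ok
step 7: need C[6]=3 = 3; D[7]=3 ok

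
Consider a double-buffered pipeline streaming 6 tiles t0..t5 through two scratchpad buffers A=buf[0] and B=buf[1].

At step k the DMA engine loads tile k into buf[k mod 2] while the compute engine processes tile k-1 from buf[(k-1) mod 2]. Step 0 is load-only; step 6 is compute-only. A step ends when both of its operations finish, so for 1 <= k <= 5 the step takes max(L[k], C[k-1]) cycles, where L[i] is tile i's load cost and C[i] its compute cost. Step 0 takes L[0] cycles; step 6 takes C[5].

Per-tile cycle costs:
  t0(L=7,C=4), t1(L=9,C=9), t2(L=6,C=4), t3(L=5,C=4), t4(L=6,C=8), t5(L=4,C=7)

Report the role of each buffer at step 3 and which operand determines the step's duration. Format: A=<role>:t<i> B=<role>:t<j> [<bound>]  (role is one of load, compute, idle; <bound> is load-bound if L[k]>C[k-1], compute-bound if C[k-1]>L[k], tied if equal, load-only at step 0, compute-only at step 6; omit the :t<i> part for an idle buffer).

step 0: L[0]=7 → dur=7, Σ=7 | A=load:t0 B=idle [load-only]
step 1: L[1]=9 C[0]=4 → dur=9, Σ=16 | A=compute:t0 B=load:t1 [load-bound]
step 2: L[2]=6 C[1]=9 → dur=9, Σ=25 | A=load:t2 B=compute:t1 [compute-bound]
step 3: L[3]=5 C[2]=4 → dur=5, Σ=30 | A=compute:t2 B=load:t3 [load-bound]
step 4: L[4]=6 C[3]=4 → dur=6, Σ=36 | A=load:t4 B=compute:t3 [load-bound]
step 5: L[5]=4 C[4]=8 → dur=8, Σ=44 | A=compute:t4 B=load:t5 [compute-bound]
step 6: C[5]=7 → dur=7, Σ=51 | A=idle B=compute:t5 [compute-only]

step 3: A=compute:t2 B=load:t3 [load-bound]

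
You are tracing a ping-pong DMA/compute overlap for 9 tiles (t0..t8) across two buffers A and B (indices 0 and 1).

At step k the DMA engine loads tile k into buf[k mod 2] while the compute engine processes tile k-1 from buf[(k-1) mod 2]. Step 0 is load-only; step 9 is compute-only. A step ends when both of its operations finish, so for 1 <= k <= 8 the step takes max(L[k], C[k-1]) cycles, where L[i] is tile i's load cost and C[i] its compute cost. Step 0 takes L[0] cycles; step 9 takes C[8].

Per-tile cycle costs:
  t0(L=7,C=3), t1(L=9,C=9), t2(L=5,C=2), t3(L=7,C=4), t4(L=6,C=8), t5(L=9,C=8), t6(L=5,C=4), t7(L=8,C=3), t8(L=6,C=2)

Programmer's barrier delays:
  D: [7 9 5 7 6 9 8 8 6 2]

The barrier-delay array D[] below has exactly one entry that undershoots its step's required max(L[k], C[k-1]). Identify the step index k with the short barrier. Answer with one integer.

k=0 barrier L[0]=7→7c, D[0]=7 ok
k=1 barrier max(L[1]=9,C[0]=3)→9c, D[1]=9 ok
k=2 barrier max(L[2]=5,C[1]=9)→9c, D[2]=5 SHORT
k=3 barrier max(L[3]=7,C[2]=2)→7c, D[3]=7 ok
k=4 barrier max(L[4]=6,C[3]=4)→6c, D[4]=6 ok
k=5 barrier max(L[5]=9,C[4]=8)→9c, D[5]=9 ok
k=6 barrier max(L[6]=5,C[5]=8)→8c, D[6]=8 ok
k=7 barrier max(L[7]=8,C[6]=4)→8c, D[7]=8 ok
k=8 barrier max(L[8]=6,C[7]=3)→6c, D[8]=6 ok
k=9 barrier C[8]=2→2c, D[9]=2 ok

hazard at step 2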